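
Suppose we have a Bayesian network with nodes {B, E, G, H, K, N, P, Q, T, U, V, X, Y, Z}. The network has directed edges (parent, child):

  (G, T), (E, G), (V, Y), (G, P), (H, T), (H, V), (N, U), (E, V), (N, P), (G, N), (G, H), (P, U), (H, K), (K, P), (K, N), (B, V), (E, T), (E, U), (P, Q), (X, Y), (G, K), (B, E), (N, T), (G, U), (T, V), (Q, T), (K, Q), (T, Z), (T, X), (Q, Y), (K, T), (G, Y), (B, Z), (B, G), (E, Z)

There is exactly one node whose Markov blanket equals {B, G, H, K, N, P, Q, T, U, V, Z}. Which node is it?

E

The target node must have every member of {B, G, H, K, N, P, Q, T, U, V, Z} as a parent, child, or co-parent, and no others.
Parents of E: B; children: G, T, U, V, Z; co-parents: B, G, H, K, N, P, Q, T.
These exactly cover the given set, so the node is E.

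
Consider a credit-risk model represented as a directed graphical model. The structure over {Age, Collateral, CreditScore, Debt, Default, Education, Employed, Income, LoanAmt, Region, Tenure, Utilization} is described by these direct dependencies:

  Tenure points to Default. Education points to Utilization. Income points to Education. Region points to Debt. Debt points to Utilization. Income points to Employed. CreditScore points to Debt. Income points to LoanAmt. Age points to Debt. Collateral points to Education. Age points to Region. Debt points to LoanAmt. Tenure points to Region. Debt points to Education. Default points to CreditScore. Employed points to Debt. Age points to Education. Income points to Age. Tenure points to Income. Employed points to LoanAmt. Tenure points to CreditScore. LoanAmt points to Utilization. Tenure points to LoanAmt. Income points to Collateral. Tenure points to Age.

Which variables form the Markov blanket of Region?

{Age, CreditScore, Debt, Employed, Tenure}

A node's Markov blanket = Pa ∪ Ch ∪ (parents of Ch other than the node itself).
Ch(Region) = {Debt}.
Pa(Region) = {Age, Tenure}.
Co-parents of Region (other parents of its children):
  Debt also has parents Age, CreditScore, Employed.
MB(Region) = {Age, CreditScore, Debt, Employed, Tenure}.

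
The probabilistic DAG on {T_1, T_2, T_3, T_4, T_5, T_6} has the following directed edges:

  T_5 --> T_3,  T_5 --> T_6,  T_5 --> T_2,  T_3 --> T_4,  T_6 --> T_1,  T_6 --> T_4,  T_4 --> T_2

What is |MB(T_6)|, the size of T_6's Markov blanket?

4

Children of T_6: T_1, T_4.
Pa(T_6) = {T_5}.
Parents of each child, excluding T_6:
  T_1: —
  T_4: T_3
MB(T_6) = {T_1, T_3, T_4, T_5}, which has 4 nodes.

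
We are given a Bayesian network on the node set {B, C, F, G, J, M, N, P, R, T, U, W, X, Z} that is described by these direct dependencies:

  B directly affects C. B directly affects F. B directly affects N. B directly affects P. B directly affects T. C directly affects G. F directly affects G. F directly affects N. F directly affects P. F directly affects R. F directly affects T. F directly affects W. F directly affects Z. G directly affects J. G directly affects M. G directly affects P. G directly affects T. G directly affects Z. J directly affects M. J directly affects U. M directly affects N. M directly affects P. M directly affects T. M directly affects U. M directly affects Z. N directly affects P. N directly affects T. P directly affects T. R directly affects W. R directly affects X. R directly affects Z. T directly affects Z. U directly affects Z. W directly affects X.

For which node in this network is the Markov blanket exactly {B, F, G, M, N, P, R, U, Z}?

T

The target node must have every member of {B, F, G, M, N, P, R, U, Z} as a parent, child, or co-parent, and no others.
Parents of T: B, F, G, M, N, P; children: Z; co-parents: F, G, M, R, U.
These exactly cover the given set, so the node is T.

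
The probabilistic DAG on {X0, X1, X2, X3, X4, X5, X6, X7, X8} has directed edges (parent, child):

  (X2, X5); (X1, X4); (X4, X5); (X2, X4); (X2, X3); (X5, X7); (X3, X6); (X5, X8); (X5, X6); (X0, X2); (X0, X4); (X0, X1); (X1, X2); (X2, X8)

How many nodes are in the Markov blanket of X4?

4

X4's parents: X0, X1, X2.
X4's children: X5.
Other parents of X4's children:
  parents(X5) \ {X4} = {X2}.
MB(X4) = {X0, X1, X2, X5}, which has 4 nodes.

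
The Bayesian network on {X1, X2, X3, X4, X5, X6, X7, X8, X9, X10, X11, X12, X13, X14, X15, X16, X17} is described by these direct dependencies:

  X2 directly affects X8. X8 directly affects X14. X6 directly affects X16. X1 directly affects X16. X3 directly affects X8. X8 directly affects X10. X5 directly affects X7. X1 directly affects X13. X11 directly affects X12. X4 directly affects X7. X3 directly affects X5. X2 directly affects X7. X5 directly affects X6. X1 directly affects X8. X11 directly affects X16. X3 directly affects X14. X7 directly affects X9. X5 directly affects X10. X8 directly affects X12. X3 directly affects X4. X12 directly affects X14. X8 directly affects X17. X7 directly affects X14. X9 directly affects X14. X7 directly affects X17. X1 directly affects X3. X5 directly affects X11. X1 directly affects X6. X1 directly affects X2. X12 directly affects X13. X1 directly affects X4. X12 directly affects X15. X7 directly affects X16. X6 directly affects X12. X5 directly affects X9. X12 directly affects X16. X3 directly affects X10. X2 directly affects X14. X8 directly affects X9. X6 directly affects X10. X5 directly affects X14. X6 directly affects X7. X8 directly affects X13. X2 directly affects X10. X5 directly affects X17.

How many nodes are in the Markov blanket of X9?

Recall MB(v) = parents ∪ children ∪ spouses, where spouses are the other parents of v's children.
X9's parents: X5, X7, X8.
X9 has child X14.
For each child, the remaining parents (spouses of X9):
  X14: X2, X3, X5, X7, X8, X12
MB(X9) = {X2, X3, X5, X7, X8, X12, X14}, which has 7 nodes.

7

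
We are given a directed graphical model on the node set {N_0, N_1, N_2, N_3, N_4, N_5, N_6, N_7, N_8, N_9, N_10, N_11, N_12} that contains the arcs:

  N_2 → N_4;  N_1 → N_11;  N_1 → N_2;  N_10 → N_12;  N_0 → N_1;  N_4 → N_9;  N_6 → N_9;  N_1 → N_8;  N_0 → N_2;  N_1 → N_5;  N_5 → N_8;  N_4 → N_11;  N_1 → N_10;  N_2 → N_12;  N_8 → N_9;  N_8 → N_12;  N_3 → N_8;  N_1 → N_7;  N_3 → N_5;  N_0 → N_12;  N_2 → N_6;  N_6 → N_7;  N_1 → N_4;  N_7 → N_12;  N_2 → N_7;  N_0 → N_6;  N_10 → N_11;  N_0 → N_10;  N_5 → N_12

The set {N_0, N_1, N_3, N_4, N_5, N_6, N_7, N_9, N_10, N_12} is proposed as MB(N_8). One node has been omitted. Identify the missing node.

N_8's parents: N_1, N_3, N_5.
N_8 has children N_9, N_12.
Parents of each child, excluding N_8:
  parents(N_9) \ {N_8} = {N_4, N_6}.
  N_12 also has parents N_0, N_2, N_5, N_7, N_10.
MB(N_8) = {N_0, N_1, N_2, N_3, N_4, N_5, N_6, N_7, N_9, N_10, N_12}.
Comparing with the claimed set, N_2 is missing.

N_2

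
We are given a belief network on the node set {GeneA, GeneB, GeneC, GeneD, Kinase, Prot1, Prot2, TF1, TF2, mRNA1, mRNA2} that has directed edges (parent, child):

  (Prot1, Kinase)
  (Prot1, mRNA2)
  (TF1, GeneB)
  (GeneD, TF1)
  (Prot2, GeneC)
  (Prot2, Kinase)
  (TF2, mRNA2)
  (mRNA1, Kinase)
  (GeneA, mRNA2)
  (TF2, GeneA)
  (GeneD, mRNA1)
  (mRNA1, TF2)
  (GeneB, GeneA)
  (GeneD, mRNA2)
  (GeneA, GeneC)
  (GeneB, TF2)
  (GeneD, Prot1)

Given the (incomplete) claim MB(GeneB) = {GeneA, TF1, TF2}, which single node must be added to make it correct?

mRNA1

The Markov blanket of a node is its parents, its children, and the other parents of its children.
GeneB has children GeneA, TF2.
GeneB has parent TF1.
For each child, the remaining parents (spouses of GeneB):
  TF2: mRNA1
  GeneA: TF2
MB(GeneB) = {GeneA, TF1, TF2, mRNA1}.
Comparing with the claimed set, mRNA1 is missing.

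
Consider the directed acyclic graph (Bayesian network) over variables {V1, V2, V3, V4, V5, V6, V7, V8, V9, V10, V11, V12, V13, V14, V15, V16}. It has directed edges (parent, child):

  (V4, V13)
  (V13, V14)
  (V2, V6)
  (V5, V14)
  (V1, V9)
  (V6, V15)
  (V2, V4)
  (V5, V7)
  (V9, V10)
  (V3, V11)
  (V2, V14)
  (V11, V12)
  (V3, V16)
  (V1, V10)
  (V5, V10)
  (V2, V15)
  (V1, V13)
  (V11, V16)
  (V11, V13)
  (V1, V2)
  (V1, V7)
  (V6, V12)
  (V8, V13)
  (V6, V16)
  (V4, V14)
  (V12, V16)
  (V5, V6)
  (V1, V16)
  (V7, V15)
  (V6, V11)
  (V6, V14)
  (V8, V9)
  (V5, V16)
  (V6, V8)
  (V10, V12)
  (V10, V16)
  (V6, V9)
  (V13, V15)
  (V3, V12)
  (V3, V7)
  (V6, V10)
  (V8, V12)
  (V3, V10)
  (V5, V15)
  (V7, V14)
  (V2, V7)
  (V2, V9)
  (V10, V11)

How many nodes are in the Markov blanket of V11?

10

Recall MB(v) = parents ∪ children ∪ spouses, where spouses are the other parents of v's children.
V11's parents: V3, V6, V10.
V11 has children V12, V13, V16.
Other parents of V11's children:
  V12's other parents are V3, V6, V8, V10.
  V13 also has parents V1, V4, V8.
  parents(V16) \ {V11} = {V1, V3, V5, V6, V10, V12}.
MB(V11) = {V1, V3, V4, V5, V6, V8, V10, V12, V13, V16}, which has 10 nodes.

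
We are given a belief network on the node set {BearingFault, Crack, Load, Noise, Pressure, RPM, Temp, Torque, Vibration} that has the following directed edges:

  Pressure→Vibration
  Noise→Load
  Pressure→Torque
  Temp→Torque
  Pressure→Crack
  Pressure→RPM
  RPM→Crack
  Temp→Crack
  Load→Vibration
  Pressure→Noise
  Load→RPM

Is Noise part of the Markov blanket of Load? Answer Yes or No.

Yes

Noise is a parent of Load.
So Noise ∈ MB(Load).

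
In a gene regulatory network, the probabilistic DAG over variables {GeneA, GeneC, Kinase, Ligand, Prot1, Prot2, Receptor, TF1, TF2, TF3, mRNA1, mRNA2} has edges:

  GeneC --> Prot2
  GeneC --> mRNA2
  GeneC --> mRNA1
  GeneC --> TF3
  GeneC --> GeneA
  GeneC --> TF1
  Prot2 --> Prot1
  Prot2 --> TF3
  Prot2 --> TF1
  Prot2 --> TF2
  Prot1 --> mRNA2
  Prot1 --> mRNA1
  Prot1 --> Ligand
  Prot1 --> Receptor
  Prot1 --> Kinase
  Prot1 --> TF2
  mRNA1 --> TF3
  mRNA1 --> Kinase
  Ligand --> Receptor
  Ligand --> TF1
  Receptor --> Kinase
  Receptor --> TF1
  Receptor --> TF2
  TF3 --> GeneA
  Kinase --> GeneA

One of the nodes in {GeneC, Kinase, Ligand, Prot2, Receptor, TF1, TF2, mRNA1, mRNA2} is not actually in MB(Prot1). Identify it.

TF1

Ch(Prot1) = {Kinase, Ligand, Receptor, TF2, mRNA1, mRNA2}.
Prot1's parents: Prot2.
For each child, the remaining parents (spouses of Prot1):
  parents(mRNA2) \ {Prot1} = {GeneC}.
  parents(mRNA1) \ {Prot1} = {GeneC}.
  Ligand: no additional parents.
  parents(Receptor) \ {Prot1} = {Ligand}.
  Kinase's other parents are Receptor, mRNA1.
  TF2's other parents are Prot2, Receptor.
MB(Prot1) = {GeneC, Kinase, Ligand, Prot2, Receptor, TF2, mRNA1, mRNA2}.
TF1 is neither a parent, child, nor co-parent of Prot1, so it does not belong.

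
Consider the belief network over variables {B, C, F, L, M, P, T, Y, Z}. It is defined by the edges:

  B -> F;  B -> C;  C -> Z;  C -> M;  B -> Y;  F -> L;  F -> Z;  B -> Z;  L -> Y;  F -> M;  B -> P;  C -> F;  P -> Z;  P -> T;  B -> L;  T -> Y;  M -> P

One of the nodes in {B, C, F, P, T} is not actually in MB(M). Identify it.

T

Recall MB(v) = parents ∪ children ∪ spouses, where spouses are the other parents of v's children.
M's parents: C, F.
M has child P.
Other parents of M's children:
  parents(P) \ {M} = {B}.
MB(M) = {B, C, F, P}.
T is neither a parent, child, nor co-parent of M, so it does not belong.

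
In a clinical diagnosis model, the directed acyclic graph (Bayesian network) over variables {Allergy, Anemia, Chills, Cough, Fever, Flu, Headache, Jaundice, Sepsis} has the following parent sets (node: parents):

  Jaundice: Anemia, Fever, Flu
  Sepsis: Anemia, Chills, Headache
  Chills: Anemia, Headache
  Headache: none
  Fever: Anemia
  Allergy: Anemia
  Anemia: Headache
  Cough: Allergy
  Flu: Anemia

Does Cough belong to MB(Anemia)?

No

Recall MB(v) = parents ∪ children ∪ spouses, where spouses are the other parents of v's children.
Children of Anemia: Allergy, Chills, Fever, Flu, Jaundice, Sepsis.
Anemia's parents: Headache.
For each child, the remaining parents (spouses of Anemia):
  Fever has no other parent.
  Allergy has no other parent.
  Chills also has parent Headache.
  parents(Sepsis) \ {Anemia} = {Chills, Headache}.
  Flu has no other parent.
  Jaundice also has parents Fever, Flu.
MB(Anemia) = {Allergy, Chills, Fever, Flu, Headache, Jaundice, Sepsis}; Cough is not in this set.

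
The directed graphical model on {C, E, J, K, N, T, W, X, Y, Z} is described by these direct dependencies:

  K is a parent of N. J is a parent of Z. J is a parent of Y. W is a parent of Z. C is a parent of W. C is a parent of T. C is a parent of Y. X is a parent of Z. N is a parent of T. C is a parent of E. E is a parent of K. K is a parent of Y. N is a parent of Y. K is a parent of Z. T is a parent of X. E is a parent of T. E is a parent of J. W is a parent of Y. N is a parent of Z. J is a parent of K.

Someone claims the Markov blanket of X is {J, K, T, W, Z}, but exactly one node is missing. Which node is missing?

N

Recall MB(v) = parents ∪ children ∪ spouses, where spouses are the other parents of v's children.
X has parent T.
Children of X: Z.
Co-parents of X (other parents of its children):
  Z: J, K, N, W
MB(X) = {J, K, N, T, W, Z}.
Comparing with the claimed set, N is missing.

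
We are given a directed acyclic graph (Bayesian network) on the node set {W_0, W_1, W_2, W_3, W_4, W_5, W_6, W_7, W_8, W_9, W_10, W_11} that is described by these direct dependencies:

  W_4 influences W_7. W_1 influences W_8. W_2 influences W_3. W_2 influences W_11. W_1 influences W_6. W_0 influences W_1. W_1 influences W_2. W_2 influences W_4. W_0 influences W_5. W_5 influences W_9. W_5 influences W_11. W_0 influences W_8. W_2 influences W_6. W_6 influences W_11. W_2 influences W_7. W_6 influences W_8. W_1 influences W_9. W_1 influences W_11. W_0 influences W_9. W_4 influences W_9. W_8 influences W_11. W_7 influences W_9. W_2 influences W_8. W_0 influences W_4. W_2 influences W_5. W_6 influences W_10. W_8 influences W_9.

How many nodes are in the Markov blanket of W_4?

7

Parents of W_4: W_0, W_2.
W_4 has children W_7, W_9.
Co-parents of W_4 (other parents of its children):
  W_7: W_2
  W_9: W_0, W_1, W_5, W_7, W_8
MB(W_4) = {W_0, W_1, W_2, W_5, W_7, W_8, W_9}, which has 7 nodes.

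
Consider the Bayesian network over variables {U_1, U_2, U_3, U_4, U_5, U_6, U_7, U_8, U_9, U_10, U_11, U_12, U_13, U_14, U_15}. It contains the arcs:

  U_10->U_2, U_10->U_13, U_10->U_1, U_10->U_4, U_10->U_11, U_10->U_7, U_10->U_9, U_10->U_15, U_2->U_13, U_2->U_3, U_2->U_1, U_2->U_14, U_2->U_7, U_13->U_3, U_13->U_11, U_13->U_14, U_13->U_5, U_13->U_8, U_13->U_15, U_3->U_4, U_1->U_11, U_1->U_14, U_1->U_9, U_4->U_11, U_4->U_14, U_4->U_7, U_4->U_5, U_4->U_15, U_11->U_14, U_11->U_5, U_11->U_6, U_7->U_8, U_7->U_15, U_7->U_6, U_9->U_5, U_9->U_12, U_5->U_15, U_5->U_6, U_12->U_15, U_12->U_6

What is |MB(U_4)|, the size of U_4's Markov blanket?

U_4 has parents U_3, U_10.
Ch(U_4) = {U_5, U_7, U_11, U_14, U_15}.
Co-parents of U_4 (other parents of its children):
  U_11's other parents are U_1, U_10, U_13.
  U_14's other parents are U_1, U_2, U_11, U_13.
  U_7 also has parents U_2, U_10.
  parents(U_5) \ {U_4} = {U_9, U_11, U_13}.
  U_15 also has parents U_5, U_7, U_10, U_12, U_13.
MB(U_4) = {U_1, U_2, U_3, U_5, U_7, U_9, U_10, U_11, U_12, U_13, U_14, U_15}, which has 12 nodes.

12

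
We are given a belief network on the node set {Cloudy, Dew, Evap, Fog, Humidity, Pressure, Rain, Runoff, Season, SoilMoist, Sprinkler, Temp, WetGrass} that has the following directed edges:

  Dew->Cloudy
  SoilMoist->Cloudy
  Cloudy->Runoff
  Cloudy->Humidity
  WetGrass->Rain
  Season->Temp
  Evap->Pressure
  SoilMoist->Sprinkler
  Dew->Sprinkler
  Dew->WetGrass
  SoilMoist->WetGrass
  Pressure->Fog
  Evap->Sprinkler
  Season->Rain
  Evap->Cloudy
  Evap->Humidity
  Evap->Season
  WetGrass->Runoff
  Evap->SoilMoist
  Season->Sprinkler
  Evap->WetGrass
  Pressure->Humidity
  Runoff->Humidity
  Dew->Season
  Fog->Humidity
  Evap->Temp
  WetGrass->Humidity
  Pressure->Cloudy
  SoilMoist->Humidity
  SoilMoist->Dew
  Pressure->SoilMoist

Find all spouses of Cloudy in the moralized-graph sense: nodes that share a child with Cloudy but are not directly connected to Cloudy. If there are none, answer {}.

{Fog, WetGrass}

Children of Cloudy: Humidity, Runoff.
  parents(Runoff) \ {Cloudy} = {WetGrass}.
  Humidity's other parents are Evap, Fog, Pressure, Runoff, SoilMoist, WetGrass.
Excluding nodes already adjacent to Cloudy (Dew, Evap, Humidity, Pressure, Runoff, SoilMoist), the co-parent-only contribution is {Fog, WetGrass}.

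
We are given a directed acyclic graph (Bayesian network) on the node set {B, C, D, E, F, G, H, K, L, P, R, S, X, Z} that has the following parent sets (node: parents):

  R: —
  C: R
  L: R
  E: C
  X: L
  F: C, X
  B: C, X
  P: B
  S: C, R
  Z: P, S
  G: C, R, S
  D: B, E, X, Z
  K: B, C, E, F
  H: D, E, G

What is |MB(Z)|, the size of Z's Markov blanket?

6

Parents of Z: P, S.
Z has child D.
Parents of each child, excluding Z:
  D's other parents are B, E, X.
MB(Z) = {B, D, E, P, S, X}, which has 6 nodes.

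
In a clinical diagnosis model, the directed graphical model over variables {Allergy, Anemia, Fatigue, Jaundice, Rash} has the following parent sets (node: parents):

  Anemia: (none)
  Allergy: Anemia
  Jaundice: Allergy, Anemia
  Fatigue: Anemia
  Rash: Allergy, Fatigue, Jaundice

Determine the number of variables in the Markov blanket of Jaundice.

4

Jaundice has parents Allergy, Anemia.
Ch(Jaundice) = {Rash}.
Parents of each child, excluding Jaundice:
  parents(Rash) \ {Jaundice} = {Allergy, Fatigue}.
MB(Jaundice) = {Allergy, Anemia, Fatigue, Rash}, which has 4 nodes.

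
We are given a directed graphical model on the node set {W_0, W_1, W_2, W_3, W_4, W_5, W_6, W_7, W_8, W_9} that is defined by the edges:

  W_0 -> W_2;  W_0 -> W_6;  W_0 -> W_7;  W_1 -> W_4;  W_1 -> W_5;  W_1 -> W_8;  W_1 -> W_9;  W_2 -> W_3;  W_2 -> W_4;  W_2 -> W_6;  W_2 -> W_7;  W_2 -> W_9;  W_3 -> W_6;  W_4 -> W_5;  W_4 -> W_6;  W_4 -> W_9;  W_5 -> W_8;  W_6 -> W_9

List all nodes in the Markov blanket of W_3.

By definition, MB(W_3) is built from W_3's parents, W_3's children, and the co-parents of W_3.
Ch(W_3) = {W_6}.
Parents of W_3: W_2.
Other parents of W_3's children:
  W_6: W_0, W_2, W_4
Taking the union gives {W_0, W_2, W_4, W_6}.

{W_0, W_2, W_4, W_6}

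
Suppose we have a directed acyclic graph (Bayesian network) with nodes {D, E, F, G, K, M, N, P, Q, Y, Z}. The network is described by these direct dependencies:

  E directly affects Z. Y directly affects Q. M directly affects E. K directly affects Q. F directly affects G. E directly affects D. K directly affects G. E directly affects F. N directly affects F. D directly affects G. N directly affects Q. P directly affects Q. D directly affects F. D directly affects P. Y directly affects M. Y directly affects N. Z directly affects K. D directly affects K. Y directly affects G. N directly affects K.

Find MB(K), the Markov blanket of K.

Parents of K: D, N, Z.
Ch(K) = {G, Q}.
Parents of each child, excluding K:
  Q: N, P, Y
  G: D, F, Y
So the Markov blanket of K is {D, F, G, N, P, Q, Y, Z}.

{D, F, G, N, P, Q, Y, Z}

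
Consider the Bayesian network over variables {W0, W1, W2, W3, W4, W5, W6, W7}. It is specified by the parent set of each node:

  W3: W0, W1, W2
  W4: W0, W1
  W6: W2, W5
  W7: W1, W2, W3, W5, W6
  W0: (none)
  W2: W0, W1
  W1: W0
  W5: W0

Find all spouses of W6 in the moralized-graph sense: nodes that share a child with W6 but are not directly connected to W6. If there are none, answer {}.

Children of W6: W7.
  W7 also has parents W1, W2, W3, W5.
Excluding nodes already adjacent to W6 (W2, W5, W7), the co-parent-only contribution is {W1, W3}.

{W1, W3}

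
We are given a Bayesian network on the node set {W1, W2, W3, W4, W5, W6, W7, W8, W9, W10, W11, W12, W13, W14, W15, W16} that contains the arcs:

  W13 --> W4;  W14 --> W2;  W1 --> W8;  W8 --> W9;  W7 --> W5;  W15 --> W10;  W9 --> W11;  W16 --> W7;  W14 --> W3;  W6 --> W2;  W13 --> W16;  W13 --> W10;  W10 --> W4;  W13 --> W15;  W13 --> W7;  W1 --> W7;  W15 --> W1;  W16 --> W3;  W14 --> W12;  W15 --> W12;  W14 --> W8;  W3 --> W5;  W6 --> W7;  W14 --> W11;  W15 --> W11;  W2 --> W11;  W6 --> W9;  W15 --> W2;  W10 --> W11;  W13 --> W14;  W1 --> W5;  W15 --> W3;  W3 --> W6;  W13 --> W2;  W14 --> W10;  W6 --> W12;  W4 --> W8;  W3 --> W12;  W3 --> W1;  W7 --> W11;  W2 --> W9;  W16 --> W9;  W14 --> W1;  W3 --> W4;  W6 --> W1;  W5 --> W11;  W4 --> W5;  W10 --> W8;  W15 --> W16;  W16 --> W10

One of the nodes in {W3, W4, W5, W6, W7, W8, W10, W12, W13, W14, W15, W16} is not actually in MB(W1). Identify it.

W12

By definition, MB(W1) is built from W1's parents, W1's children, and the co-parents of W1.
Pa(W1) = {W3, W6, W14, W15}.
W1 has children W5, W7, W8.
Co-parents of W1 (other parents of its children):
  W7: W6, W13, W16
  W5: W3, W4, W7
  W8: W4, W10, W14
MB(W1) = {W3, W4, W5, W6, W7, W8, W10, W13, W14, W15, W16}.
W12 is neither a parent, child, nor co-parent of W1, so it does not belong.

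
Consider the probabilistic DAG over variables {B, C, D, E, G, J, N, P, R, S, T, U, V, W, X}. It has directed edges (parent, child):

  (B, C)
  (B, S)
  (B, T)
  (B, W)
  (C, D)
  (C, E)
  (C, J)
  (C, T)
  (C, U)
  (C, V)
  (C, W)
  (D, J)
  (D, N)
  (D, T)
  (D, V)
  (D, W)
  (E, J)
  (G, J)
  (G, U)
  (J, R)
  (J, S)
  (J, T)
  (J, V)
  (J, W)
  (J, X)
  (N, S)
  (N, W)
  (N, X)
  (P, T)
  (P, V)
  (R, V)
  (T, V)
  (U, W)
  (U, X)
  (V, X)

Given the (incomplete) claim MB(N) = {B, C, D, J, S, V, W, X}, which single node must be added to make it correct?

U

N has parent D.
N's children: S, W, X.
Other parents of N's children:
  S: B, J
  W: B, C, D, J, U
  X: J, U, V
MB(N) = {B, C, D, J, S, U, V, W, X}.
Comparing with the claimed set, U is missing.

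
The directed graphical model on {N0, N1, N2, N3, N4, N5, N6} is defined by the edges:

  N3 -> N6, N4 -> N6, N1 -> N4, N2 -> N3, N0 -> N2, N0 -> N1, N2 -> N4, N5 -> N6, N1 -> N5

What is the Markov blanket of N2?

Recall MB(v) = parents ∪ children ∪ spouses, where spouses are the other parents of v's children.
N2 has parent N0.
N2 has children N3, N4.
Other parents of N2's children:
  N3: no additional parents.
  parents(N4) \ {N2} = {N1}.
MB(N2) = {N0, N1, N3, N4}.

{N0, N1, N3, N4}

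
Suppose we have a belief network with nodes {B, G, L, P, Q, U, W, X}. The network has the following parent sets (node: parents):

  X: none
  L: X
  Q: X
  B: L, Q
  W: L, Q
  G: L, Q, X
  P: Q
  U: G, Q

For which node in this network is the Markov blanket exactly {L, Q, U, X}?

The target node must have every member of {L, Q, U, X} as a parent, child, or co-parent, and no others.
Parents of G: L, Q, X; children: U; co-parents: Q.
These exactly cover the given set, so the node is G.

G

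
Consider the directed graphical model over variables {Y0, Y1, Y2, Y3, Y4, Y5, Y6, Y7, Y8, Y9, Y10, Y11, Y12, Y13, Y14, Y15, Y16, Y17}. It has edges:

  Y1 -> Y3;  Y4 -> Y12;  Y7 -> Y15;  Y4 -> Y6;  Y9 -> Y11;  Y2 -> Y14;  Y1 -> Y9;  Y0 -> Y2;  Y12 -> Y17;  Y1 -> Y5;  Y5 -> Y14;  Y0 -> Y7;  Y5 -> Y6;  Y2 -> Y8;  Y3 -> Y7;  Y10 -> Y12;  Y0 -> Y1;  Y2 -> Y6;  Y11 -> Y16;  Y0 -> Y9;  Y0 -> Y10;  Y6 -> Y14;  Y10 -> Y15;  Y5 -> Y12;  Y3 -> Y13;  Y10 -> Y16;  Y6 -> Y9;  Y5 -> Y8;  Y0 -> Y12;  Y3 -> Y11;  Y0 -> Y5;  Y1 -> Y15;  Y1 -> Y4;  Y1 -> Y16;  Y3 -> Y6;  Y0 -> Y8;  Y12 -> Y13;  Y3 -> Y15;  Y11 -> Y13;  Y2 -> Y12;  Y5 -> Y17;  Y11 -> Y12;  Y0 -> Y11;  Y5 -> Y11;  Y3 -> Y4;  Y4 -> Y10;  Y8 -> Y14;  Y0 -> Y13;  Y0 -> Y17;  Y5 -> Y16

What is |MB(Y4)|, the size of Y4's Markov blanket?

9

Y4 has children Y6, Y10, Y12.
Y4 has parents Y1, Y3.
For each child, the remaining parents (spouses of Y4):
  Y6: Y2, Y3, Y5
  Y10: Y0
  Y12: Y0, Y2, Y5, Y10, Y11
MB(Y4) = {Y0, Y1, Y2, Y3, Y5, Y6, Y10, Y11, Y12}, which has 9 nodes.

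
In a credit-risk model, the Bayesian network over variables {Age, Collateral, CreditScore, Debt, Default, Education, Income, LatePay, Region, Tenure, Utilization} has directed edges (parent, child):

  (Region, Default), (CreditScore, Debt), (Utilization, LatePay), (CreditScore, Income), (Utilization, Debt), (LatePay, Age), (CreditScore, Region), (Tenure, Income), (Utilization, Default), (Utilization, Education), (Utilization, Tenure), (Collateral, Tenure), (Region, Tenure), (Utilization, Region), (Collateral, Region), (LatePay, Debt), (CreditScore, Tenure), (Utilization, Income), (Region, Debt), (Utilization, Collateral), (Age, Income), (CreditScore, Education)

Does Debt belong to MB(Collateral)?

No

Recall MB(v) = parents ∪ children ∪ spouses, where spouses are the other parents of v's children.
Parents of Collateral: Utilization.
Children of Collateral: Region, Tenure.
Other parents of Collateral's children:
  Region also has parents CreditScore, Utilization.
  Tenure's other parents are CreditScore, Region, Utilization.
MB(Collateral) = {CreditScore, Region, Tenure, Utilization}; Debt is not in this set.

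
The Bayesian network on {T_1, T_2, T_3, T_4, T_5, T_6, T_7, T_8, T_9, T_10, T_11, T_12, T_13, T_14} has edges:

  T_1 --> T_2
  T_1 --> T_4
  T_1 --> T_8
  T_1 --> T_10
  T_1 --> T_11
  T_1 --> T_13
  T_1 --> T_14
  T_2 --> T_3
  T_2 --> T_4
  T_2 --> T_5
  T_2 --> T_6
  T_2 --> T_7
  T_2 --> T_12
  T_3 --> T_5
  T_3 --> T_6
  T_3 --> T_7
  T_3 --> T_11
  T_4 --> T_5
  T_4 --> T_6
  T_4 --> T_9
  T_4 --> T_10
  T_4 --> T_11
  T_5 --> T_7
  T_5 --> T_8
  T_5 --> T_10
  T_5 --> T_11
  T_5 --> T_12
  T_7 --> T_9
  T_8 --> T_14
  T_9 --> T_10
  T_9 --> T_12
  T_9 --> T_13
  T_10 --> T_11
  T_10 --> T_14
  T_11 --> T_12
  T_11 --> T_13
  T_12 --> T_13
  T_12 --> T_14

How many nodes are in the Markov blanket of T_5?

The Markov blanket of a node is its parents, its children, and the other parents of its children.
T_5's parents: T_2, T_3, T_4.
T_5 has children T_7, T_8, T_10, T_11, T_12.
Other parents of T_5's children:
  parents(T_7) \ {T_5} = {T_2, T_3}.
  T_8 also has parent T_1.
  T_10's other parents are T_1, T_4, T_9.
  parents(T_11) \ {T_5} = {T_1, T_3, T_4, T_10}.
  T_12's other parents are T_2, T_9, T_11.
MB(T_5) = {T_1, T_2, T_3, T_4, T_7, T_8, T_9, T_10, T_11, T_12}, which has 10 nodes.

10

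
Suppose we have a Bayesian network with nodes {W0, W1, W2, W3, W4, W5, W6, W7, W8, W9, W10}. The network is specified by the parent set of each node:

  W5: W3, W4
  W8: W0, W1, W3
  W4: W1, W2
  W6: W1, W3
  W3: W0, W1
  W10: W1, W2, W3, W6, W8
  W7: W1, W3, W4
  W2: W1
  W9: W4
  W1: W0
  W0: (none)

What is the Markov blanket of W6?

{W1, W2, W3, W8, W10}

By definition, MB(W6) is built from W6's parents, W6's children, and the co-parents of W6.
Parents of W6: W1, W3.
Children of W6: W10.
Parents of each child, excluding W6:
  W10's other parents are W1, W2, W3, W8.
MB(W6) = {W1, W2, W3, W8, W10}.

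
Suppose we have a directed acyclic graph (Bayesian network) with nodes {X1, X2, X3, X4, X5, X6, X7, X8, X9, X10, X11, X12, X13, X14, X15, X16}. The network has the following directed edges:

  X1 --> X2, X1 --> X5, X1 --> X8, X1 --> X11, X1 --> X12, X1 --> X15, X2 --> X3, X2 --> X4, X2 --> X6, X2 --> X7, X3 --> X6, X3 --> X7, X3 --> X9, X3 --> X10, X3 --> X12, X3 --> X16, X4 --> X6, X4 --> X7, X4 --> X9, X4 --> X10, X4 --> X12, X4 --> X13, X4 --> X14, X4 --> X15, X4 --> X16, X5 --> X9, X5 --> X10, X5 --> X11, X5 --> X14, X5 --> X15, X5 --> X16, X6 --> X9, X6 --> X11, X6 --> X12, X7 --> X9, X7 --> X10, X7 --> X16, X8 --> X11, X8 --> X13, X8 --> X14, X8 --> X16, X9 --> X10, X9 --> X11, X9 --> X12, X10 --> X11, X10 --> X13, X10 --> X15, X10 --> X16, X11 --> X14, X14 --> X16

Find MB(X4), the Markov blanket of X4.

{X1, X2, X3, X5, X6, X7, X8, X9, X10, X11, X12, X13, X14, X15, X16}

X4's parents: X2.
Children of X4: X6, X7, X9, X10, X12, X13, X14, X15, X16.
Other parents of X4's children:
  X6: X2, X3
  X7: X2, X3
  X9: X3, X5, X6, X7
  X10: X3, X5, X7, X9
  X12: X1, X3, X6, X9
  X13: X8, X10
  X14: X5, X8, X11
  X15: X1, X5, X10
  X16: X3, X5, X7, X8, X10, X14
Taking the union gives {X1, X2, X3, X5, X6, X7, X8, X9, X10, X11, X12, X13, X14, X15, X16}.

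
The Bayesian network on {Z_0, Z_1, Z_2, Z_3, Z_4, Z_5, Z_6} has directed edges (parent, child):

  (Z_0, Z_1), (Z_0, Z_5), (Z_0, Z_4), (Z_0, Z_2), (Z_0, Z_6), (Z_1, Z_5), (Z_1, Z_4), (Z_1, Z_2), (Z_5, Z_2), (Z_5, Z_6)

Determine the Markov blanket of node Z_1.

Z_1's children: Z_2, Z_4, Z_5.
Z_1's parents: Z_0.
Other parents of Z_1's children:
  Z_5 also has parent Z_0.
  Z_4's other parent is Z_0.
  Z_2 also has parents Z_0, Z_5.
So the Markov blanket of Z_1 is {Z_0, Z_2, Z_4, Z_5}.

{Z_0, Z_2, Z_4, Z_5}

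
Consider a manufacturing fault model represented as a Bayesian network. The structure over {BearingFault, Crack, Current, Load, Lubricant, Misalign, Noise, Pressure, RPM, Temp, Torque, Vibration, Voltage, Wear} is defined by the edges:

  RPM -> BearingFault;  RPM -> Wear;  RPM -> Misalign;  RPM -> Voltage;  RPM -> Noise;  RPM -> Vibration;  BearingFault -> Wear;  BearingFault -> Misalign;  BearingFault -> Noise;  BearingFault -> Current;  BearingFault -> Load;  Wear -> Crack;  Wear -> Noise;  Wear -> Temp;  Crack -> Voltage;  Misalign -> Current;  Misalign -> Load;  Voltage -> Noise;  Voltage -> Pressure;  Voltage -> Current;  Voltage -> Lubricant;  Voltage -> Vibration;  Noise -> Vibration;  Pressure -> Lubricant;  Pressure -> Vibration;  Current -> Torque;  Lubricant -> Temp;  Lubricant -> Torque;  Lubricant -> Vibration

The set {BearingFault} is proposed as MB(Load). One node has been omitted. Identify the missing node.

Load's parents: BearingFault, Misalign.
Children of Load: none.
Load has no children, so there are no co-parents.
MB(Load) = {BearingFault, Misalign}.
Comparing with the claimed set, Misalign is missing.

Misalign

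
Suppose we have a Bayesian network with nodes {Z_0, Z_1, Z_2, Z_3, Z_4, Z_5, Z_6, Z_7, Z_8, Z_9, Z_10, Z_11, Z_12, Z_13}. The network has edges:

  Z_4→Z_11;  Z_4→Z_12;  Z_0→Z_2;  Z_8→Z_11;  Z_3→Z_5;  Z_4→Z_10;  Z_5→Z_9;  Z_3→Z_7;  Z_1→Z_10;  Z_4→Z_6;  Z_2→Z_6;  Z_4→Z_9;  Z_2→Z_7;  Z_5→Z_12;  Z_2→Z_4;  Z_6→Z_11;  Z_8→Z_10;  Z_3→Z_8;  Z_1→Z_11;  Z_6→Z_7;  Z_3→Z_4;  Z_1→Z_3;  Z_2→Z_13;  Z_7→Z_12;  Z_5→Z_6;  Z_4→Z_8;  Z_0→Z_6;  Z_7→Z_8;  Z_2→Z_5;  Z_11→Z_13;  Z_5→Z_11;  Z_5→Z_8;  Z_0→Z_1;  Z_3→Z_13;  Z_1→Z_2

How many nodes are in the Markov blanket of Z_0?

5

Pa(Z_0) = {}.
Children of Z_0: Z_1, Z_2, Z_6.
Co-parents of Z_0 (other parents of its children):
  Z_1: —
  Z_2: Z_1
  Z_6: Z_2, Z_4, Z_5
MB(Z_0) = {Z_1, Z_2, Z_4, Z_5, Z_6}, which has 5 nodes.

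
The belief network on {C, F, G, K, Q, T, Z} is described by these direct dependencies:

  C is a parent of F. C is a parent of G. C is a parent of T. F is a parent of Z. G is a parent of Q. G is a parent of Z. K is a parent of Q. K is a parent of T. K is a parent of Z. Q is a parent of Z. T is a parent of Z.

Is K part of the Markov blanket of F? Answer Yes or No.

Yes

K is a co-parent of F: both are parents of Z.
So K ∈ MB(F).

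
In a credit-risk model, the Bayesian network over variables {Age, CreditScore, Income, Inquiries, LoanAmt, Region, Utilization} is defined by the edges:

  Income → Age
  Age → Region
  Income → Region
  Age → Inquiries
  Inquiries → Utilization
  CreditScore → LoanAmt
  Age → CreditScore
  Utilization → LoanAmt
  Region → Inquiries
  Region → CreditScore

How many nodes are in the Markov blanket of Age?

4

The Markov blanket of a node is its parents, its children, and the other parents of its children.
Age's parents: Income.
Age's children: CreditScore, Inquiries, Region.
Co-parents of Age (other parents of its children):
  parents(Region) \ {Age} = {Income}.
  parents(Inquiries) \ {Age} = {Region}.
  CreditScore's other parent is Region.
MB(Age) = {CreditScore, Income, Inquiries, Region}, which has 4 nodes.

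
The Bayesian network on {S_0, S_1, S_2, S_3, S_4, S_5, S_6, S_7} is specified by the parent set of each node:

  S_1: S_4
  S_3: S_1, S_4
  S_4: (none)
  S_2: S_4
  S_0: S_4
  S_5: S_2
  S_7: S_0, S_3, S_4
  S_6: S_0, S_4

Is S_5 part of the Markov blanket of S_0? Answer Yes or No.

No

A node's Markov blanket = Pa ∪ Ch ∪ (parents of Ch other than the node itself).
Parents of S_0: S_4.
Children of S_0: S_6, S_7.
Parents of each child, excluding S_0:
  S_6: S_4
  S_7: S_3, S_4
MB(S_0) = {S_3, S_4, S_6, S_7}; S_5 is not in this set.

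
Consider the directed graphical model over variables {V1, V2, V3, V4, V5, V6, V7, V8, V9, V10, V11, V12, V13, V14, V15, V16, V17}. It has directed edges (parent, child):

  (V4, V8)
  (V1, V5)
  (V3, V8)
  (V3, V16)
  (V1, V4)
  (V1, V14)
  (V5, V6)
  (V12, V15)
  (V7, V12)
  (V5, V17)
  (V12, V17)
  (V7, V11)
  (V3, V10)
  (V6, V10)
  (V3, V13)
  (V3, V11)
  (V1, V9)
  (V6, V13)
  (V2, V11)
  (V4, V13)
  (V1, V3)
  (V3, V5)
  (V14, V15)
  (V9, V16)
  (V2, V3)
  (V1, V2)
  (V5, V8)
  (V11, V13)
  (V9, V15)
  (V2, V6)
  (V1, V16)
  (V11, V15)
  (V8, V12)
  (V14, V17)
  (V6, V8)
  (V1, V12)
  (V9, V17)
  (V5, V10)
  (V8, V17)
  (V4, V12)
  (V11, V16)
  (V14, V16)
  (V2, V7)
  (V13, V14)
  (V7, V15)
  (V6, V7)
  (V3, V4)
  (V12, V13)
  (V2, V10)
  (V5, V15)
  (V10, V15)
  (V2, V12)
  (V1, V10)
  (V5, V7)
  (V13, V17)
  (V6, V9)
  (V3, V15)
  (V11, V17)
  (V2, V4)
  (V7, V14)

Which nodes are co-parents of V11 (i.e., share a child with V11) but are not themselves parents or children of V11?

{V1, V4, V5, V6, V8, V9, V10, V12, V14}

Children of V11: V13, V15, V16, V17.
  V13's other parents are V3, V4, V6, V12.
  parents(V15) \ {V11} = {V3, V5, V7, V9, V10, V12, V14}.
  V16 also has parents V1, V3, V9, V14.
  parents(V17) \ {V11} = {V5, V8, V9, V12, V13, V14}.
Excluding nodes already adjacent to V11 (V2, V3, V7, V13, V15, V16, V17), the co-parent-only contribution is {V1, V4, V5, V6, V8, V9, V10, V12, V14}.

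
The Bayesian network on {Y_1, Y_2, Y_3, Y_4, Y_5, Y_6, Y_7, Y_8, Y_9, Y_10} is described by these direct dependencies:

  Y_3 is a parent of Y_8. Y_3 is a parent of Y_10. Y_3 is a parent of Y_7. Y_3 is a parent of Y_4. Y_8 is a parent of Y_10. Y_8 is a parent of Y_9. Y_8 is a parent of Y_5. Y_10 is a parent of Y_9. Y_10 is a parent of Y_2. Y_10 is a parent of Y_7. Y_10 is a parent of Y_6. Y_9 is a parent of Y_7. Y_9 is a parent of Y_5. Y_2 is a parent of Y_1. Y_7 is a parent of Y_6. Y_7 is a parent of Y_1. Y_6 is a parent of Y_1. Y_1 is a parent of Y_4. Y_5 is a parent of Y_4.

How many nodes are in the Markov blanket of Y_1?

A node's Markov blanket = Pa ∪ Ch ∪ (parents of Ch other than the node itself).
Parents of Y_1: Y_2, Y_6, Y_7.
Ch(Y_1) = {Y_4}.
Co-parents of Y_1 (other parents of its children):
  Y_4's other parents are Y_3, Y_5.
MB(Y_1) = {Y_2, Y_3, Y_4, Y_5, Y_6, Y_7}, which has 6 nodes.

6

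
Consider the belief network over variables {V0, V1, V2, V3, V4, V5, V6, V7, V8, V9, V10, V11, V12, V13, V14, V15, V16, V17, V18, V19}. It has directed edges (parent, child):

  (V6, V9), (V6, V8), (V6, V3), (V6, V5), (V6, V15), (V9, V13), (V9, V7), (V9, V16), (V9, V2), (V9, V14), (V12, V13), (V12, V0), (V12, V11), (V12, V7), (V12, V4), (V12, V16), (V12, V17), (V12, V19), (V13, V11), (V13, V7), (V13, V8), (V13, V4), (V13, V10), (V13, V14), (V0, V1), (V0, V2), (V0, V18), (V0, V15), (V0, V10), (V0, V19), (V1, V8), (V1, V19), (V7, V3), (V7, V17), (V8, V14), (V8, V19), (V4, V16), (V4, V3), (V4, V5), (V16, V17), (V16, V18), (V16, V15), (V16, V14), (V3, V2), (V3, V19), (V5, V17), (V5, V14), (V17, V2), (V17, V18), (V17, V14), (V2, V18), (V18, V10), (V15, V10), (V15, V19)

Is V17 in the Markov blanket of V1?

The Markov blanket of a node is its parents, its children, and the other parents of its children.
V1 has parent V0.
V1 has children V8, V19.
Parents of each child, excluding V1:
  V8's other parents are V6, V13.
  V19's other parents are V0, V3, V8, V12, V15.
MB(V1) = {V0, V3, V6, V8, V12, V13, V15, V19}; V17 is not in this set.

No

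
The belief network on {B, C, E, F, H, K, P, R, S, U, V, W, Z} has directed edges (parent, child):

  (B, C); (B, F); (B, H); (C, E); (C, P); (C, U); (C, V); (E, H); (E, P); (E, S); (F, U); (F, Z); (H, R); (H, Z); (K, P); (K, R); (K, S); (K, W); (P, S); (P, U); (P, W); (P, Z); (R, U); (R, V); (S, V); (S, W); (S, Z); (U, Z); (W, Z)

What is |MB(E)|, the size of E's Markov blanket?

6

A node's Markov blanket = Pa ∪ Ch ∪ (parents of Ch other than the node itself).
Parents of E: C.
E's children: H, P, S.
Other parents of E's children:
  parents(H) \ {E} = {B}.
  P also has parents C, K.
  S also has parents K, P.
MB(E) = {B, C, H, K, P, S}, which has 6 nodes.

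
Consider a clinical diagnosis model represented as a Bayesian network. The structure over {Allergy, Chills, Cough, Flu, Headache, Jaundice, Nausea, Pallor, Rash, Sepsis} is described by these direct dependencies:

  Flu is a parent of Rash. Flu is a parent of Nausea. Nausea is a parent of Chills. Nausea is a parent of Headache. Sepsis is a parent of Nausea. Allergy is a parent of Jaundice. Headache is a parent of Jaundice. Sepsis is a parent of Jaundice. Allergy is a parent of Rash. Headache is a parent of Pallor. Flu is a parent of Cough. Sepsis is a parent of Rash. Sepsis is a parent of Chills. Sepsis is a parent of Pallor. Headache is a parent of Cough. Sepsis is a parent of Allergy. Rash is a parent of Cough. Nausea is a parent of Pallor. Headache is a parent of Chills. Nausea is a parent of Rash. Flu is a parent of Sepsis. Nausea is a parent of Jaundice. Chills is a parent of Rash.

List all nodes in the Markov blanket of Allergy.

Ch(Allergy) = {Jaundice, Rash}.
Allergy has parent Sepsis.
For each child, the remaining parents (spouses of Allergy):
  Jaundice: Headache, Nausea, Sepsis
  Rash: Chills, Flu, Nausea, Sepsis
Union: {Sepsis} ∪ {Jaundice, Rash} ∪ {Chills, Flu, Headache, Nausea, Sepsis} = {Chills, Flu, Headache, Jaundice, Nausea, Rash, Sepsis}.

{Chills, Flu, Headache, Jaundice, Nausea, Rash, Sepsis}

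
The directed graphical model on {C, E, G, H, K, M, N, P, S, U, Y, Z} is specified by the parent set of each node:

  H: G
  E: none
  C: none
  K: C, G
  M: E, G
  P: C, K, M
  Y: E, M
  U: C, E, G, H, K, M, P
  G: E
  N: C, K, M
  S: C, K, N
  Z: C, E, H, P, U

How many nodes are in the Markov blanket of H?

8

Recall MB(v) = parents ∪ children ∪ spouses, where spouses are the other parents of v's children.
H has parent G.
Children of H: U, Z.
For each child, the remaining parents (spouses of H):
  U: C, E, G, K, M, P
  Z: C, E, P, U
MB(H) = {C, E, G, K, M, P, U, Z}, which has 8 nodes.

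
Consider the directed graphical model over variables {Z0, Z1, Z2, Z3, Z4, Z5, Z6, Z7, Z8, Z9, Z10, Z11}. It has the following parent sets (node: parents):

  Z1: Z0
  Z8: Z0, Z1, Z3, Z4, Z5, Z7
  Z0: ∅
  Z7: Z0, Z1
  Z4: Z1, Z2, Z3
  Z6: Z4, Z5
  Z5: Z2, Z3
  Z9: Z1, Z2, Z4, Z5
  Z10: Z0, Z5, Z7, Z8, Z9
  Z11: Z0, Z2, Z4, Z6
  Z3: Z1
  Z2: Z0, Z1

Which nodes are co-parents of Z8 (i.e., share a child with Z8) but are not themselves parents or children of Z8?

Children of Z8: Z10.
  Z10's other parents are Z0, Z5, Z7, Z9.
Excluding nodes already adjacent to Z8 (Z0, Z1, Z3, Z4, Z5, Z7, Z10), the co-parent-only contribution is {Z9}.

{Z9}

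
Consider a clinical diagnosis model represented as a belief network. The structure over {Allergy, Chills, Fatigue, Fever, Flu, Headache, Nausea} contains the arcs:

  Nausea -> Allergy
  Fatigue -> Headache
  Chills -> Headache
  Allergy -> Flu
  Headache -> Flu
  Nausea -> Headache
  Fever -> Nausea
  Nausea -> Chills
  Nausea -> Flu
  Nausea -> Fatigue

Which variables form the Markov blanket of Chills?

{Fatigue, Headache, Nausea}

Chills has parent Nausea.
Children of Chills: Headache.
Parents of each child, excluding Chills:
  parents(Headache) \ {Chills} = {Fatigue, Nausea}.
So the Markov blanket of Chills is {Fatigue, Headache, Nausea}.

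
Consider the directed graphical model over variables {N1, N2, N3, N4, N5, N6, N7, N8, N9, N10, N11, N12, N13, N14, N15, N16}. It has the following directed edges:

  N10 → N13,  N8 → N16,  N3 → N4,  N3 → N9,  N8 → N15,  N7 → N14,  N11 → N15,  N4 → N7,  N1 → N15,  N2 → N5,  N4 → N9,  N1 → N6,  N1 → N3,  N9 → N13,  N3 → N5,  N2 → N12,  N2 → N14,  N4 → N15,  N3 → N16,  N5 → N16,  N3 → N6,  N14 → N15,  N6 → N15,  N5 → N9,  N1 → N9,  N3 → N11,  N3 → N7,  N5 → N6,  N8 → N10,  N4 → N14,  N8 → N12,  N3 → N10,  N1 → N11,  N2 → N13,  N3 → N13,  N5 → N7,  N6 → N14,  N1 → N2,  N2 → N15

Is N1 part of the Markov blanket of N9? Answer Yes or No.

Yes

N1 is a parent of N9.
So N1 ∈ MB(N9).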